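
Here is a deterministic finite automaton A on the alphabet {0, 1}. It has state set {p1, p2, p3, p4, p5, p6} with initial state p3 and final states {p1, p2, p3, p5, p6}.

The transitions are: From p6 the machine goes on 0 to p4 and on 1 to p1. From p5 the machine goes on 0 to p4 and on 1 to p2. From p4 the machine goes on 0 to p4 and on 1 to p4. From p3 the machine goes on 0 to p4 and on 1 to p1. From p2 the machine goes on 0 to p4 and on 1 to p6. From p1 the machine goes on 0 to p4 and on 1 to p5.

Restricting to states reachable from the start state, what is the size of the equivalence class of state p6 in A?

Initial partition by acceptance: {p1,p2,p3,p5,p6} | {p4}.
Stable partition: {p1,p2,p3,p5,p6} | {p4} — 2 equivalence classes.
State p6 belongs to the block {p1,p2,p3,p5,p6}, which has 5 states.

5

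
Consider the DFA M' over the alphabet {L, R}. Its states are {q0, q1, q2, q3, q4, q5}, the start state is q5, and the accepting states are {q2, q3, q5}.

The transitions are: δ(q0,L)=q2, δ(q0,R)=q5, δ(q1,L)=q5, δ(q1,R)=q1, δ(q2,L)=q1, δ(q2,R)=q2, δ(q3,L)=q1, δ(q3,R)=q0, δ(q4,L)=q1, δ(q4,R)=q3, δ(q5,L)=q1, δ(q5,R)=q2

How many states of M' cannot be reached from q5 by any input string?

3

BFS from q5 reaches {q1, q2, q5}; the 3 state(s) q0, q3, q4 are never visited.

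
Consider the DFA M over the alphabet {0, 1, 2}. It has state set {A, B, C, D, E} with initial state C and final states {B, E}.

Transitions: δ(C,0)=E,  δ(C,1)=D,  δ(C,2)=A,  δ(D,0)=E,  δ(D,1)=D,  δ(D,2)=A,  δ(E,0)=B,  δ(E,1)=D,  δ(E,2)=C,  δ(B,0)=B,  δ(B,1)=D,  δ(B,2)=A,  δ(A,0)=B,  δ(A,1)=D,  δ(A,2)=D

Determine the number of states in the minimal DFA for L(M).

2

All states are reachable from the start state.
Initial partition by acceptance: {B,E} | {A,C,D}.
No further refinement is possible. Final partition (2 blocks): {B,E} | {A,C,D}.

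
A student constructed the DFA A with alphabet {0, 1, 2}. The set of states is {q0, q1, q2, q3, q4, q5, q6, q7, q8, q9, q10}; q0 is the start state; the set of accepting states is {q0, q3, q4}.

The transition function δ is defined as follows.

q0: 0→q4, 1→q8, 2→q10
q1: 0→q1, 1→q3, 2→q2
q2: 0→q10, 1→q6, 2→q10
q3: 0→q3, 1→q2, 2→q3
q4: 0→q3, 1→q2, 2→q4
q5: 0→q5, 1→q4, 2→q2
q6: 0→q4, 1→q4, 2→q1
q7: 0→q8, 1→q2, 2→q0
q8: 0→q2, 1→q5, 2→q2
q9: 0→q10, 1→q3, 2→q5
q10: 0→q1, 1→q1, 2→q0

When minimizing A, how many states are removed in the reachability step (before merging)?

No path from q0 leads to q7, q9; the other 9 states are all reachable.

2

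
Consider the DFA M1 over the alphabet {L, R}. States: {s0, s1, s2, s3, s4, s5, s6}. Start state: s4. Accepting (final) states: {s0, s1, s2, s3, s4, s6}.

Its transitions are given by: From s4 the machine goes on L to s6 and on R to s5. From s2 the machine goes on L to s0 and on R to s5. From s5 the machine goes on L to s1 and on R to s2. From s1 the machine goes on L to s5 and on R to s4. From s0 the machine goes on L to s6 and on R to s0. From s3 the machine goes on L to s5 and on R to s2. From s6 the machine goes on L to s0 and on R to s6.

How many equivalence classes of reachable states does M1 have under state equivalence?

States {s3} cannot be reached from the start state, so discard them.
Initial partition by acceptance: {s0,s1,s2,s4,s6} | {s5}.
On input L, block {s0,s1,s2,s4,s6} splits into {s0,s2,s4,s6} and {s1}.
Refine {s0,s2,s4,s6} on symbol R: members go to different blocks, giving {s0,s6} and {s2,s4}.
The partition is now stable with 4 blocks: {s0,s6} | {s5} | {s1} | {s2,s4}.

4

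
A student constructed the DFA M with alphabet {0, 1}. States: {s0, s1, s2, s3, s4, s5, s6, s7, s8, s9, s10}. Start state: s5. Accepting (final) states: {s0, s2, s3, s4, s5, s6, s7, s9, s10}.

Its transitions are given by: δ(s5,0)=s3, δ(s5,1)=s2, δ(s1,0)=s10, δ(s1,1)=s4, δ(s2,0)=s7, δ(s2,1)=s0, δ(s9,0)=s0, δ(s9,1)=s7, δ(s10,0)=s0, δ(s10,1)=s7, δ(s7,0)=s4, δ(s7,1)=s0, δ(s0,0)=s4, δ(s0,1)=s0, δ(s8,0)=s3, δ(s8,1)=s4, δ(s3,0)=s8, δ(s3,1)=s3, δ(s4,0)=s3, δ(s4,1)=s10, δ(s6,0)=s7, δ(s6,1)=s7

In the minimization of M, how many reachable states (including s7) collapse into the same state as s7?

Reachable states from the start: {s0,s2,s3,s4,s5,s7,s8,s10}. Unreachable: {s1,s6,s9} — drop them.
P0 = {s0,s2,s3,s4,s5,s7,s10} | {s8}.
Refine {s0,s2,s3,s4,s5,s7,s10} on symbol 0: members go to different blocks, giving {s0,s2,s4,s5,s7,s10} and {s3}.
Split {s0,s2,s4,s5,s7,s10} by δ(·,0) → {s0,s2,s7,s10} and {s4,s5}.
Refine {s0,s2,s7,s10} on symbol 0: members go to different blocks, giving {s0,s7} and {s2,s10}.
The partition is now stable with 5 blocks: {s0,s7} | {s8} | {s3} | {s4,s5} | {s2,s10}.
State s7 belongs to the block {s0,s7}, which has 2 states.

2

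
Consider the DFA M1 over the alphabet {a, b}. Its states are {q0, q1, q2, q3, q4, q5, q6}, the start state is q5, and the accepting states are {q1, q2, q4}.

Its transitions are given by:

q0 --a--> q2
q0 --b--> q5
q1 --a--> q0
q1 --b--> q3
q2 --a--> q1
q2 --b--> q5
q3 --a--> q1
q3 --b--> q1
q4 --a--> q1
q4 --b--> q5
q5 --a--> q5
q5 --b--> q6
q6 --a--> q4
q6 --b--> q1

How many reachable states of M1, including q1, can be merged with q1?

1

All states are reachable from the start state.
Initial partition by acceptance: {q1,q2,q4} | {q0,q3,q5,q6}.
Split {q1,q2,q4} by δ(·,a) → {q2,q4} and {q1}.
Split {q0,q3,q5,q6} by δ(·,a) → {q0,q6} and {q3} and {q5}.
Refine {q0,q6} on symbol b: members go to different blocks, giving {q0} and {q6}.
The partition is now stable with 6 blocks: {q2,q4} | {q0} | {q1} | {q3} | {q5} | {q6}.
State q1 belongs to the block {q1}, which has 1 states.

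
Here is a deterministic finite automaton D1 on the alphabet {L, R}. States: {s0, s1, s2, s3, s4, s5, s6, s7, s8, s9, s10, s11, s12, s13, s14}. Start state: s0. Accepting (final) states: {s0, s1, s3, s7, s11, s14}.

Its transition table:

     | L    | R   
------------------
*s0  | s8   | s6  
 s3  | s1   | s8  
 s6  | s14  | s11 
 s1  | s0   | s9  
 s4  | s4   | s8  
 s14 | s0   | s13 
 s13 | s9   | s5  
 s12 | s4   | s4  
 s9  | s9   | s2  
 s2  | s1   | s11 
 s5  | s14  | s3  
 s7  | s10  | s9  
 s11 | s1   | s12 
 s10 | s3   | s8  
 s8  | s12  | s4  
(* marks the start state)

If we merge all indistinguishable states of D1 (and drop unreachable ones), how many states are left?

First remove the unreachable states {s7,s10}; 13 states remain.
P0 = {s0,s1,s3,s11,s14} | {s2,s4,s5,s6,s8,s9,s12,s13}.
Refine {s0,s1,s3,s11,s14} on symbol L: members go to different blocks, giving {s1,s3,s11,s14} and {s0}.
On input L, block {s1,s3,s11,s14} splits into {s1,s14} and {s3,s11}.
Refine {s2,s4,s5,s6,s8,s9,s12,s13} on symbol L: members go to different blocks, giving {s4,s8,s9,s12,s13} and {s2,s5,s6}.
Refine {s4,s8,s9,s12,s13} on symbol R: members go to different blocks, giving {s4,s8,s12} and {s9,s13}.
No further refinement is possible. Final partition (6 blocks): {s1,s14} | {s4,s8,s12} | {s0} | {s3,s11} | {s2,s5,s6} | {s9,s13}.

6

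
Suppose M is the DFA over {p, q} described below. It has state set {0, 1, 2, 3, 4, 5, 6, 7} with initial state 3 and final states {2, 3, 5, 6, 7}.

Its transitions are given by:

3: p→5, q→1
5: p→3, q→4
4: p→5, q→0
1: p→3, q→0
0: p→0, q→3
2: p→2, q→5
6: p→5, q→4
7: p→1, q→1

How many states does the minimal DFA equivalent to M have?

3

States {2,6,7} cannot be reached from the start state, so discard them.
P0 = {3,5} | {0,1,4}.
Refine {0,1,4} on symbol p: members go to different blocks, giving {1,4} and {0}.
Stable partition: {3,5} | {1,4} | {0} — 3 equivalence classes.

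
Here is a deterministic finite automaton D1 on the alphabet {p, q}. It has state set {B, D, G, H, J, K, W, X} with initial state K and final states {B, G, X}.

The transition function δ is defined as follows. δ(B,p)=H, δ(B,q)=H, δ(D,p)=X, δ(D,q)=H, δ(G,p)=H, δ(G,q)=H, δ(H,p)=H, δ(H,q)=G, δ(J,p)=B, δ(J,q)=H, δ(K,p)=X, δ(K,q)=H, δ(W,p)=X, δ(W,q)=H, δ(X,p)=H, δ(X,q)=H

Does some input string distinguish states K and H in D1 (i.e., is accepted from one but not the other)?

Yes

States {B,D,J,W} cannot be reached from the start state, so discard them.
Start with accepting vs non-accepting: {G,X} | {H,K}.
Split {H,K} by δ(·,p) → {H} and {K}.
Stable partition: {G,X} | {H} | {K} — 3 equivalence classes.
K and H end up in different blocks, so they are distinguishable. For instance, the string 'p' is accepted from only K.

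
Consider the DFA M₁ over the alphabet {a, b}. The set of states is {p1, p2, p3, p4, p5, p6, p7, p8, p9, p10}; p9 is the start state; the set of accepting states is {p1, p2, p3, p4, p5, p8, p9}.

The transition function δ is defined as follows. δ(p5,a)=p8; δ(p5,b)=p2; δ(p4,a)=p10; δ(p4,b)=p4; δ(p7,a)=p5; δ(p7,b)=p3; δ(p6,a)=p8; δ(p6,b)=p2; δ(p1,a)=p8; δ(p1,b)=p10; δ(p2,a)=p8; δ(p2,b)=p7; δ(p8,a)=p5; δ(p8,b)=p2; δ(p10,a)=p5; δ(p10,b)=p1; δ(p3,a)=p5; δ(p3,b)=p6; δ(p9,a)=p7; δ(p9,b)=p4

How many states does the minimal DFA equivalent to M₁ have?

4

Every state is reachable, so we keep all 10.
P0 = {p1,p2,p3,p4,p5,p8,p9} | {p6,p7,p10}.
On input a, block {p1,p2,p3,p4,p5,p8,p9} splits into {p1,p2,p3,p5,p8} and {p4,p9}.
On input b, block {p1,p2,p3,p5,p8} splits into {p1,p2,p3} and {p5,p8}.
Stable partition: {p1,p2,p3} | {p6,p7,p10} | {p4,p9} | {p5,p8} — 4 equivalence classes.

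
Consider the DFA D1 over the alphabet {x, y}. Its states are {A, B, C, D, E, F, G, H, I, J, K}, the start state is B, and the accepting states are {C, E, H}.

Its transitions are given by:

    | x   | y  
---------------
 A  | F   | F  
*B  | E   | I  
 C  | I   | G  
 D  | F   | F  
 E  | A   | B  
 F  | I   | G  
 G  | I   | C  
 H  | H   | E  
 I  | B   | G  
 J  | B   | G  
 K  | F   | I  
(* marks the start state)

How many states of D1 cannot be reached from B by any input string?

4

Starting at B and following transitions, the reachable set is {A, B, C, E, F, G, I}. That leaves D, H, J, K unreachable — 4 in total.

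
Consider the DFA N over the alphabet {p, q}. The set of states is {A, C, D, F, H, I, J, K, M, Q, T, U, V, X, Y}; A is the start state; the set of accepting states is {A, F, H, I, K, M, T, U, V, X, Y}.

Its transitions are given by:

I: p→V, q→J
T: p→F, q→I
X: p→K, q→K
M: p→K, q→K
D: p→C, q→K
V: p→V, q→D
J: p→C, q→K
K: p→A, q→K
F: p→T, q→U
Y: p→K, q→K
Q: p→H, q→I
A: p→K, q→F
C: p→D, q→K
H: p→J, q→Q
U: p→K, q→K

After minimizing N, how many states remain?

First remove the unreachable states {H,M,Q,X,Y}; 10 states remain.
Start with accepting vs non-accepting: {A,F,I,K,T,U,V} | {C,D,J}.
Split {A,F,I,K,T,U,V} by δ(·,q) → {A,F,K,T,U} and {I,V}.
Refine {A,F,K,T,U} on symbol q: members go to different blocks, giving {A,F,K,U} and {T}.
Split {A,F,K,U} by δ(·,p) → {A,K,U} and {F}.
Split {A,K,U} by δ(·,q) → {K,U} and {A}.
Split {K,U} by δ(·,p) → {K} and {U}.
No further refinement is possible. Final partition (7 blocks): {K} | {C,D,J} | {I,V} | {T} | {F} | {A} | {U}.

7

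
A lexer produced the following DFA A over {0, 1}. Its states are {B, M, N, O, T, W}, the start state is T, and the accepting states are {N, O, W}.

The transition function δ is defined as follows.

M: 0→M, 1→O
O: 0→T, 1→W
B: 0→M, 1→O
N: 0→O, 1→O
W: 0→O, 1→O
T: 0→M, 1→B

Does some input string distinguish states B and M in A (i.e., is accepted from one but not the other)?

No

Reachable states from the start: {B,M,O,T,W}. Unreachable: {N} — drop them.
Initial partition by acceptance: {O,W} | {B,M,T}.
Refine {O,W} on symbol 0: members go to different blocks, giving {O} and {W}.
Refine {B,M,T} on symbol 1: members go to different blocks, giving {B,M} and {T}.
The partition is now stable with 4 blocks: {O} | {B,M} | {W} | {T}.
B and M lie in the same block of the stable partition, so they are equivalent — no string distinguishes them.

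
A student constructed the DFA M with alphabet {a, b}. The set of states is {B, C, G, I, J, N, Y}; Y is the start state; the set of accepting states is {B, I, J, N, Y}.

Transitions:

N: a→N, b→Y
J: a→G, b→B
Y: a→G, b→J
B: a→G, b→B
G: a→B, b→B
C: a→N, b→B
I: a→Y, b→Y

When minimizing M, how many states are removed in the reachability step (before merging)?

No path from Y leads to C, I, N; the other 4 states are all reachable.

3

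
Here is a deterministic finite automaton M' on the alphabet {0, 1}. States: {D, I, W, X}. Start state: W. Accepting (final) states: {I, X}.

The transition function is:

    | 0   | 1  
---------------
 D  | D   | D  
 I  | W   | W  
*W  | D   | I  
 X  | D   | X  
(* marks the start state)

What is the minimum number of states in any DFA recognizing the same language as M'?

States {X} cannot be reached from the start state, so discard them.
Start with accepting vs non-accepting: {I} | {D,W}.
On input 1, block {D,W} splits into {W} and {D}.
Stable partition: {I} | {W} | {D} — 3 equivalence classes.

3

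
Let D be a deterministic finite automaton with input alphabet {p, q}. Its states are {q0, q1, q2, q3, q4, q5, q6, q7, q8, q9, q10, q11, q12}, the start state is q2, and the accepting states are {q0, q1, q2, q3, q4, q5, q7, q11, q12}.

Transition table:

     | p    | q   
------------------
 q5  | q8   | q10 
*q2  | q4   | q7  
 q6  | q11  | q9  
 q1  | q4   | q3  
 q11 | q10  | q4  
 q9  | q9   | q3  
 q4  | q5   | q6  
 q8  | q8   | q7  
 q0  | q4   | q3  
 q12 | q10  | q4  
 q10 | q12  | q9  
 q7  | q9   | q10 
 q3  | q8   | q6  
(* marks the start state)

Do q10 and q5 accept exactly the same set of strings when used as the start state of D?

No

Reachable states from the start: {q2,q3,q4,q5,q6,q7,q8,q9,q10,q11,q12}. Unreachable: {q0,q1} — drop them.
P0 = {q2,q3,q4,q5,q7,q11,q12} | {q6,q8,q9,q10}.
On input p, block {q2,q3,q4,q5,q7,q11,q12} splits into {q3,q5,q7,q11,q12} and {q2,q4}.
Refine {q3,q5,q7,q11,q12} on symbol q: members go to different blocks, giving {q3,q5,q7} and {q11,q12}.
On input p, block {q6,q8,q9,q10} splits into {q6,q10} and {q8,q9}.
Refine {q2,q4} on symbol p: members go to different blocks, giving {q2} and {q4}.
Stable partition: {q3,q5,q7} | {q6,q10} | {q2} | {q11,q12} | {q8,q9} | {q4} — 6 equivalence classes.
q10 and q5 end up in different blocks, so they are distinguishable. For instance, the string 'ε' is accepted from only q5.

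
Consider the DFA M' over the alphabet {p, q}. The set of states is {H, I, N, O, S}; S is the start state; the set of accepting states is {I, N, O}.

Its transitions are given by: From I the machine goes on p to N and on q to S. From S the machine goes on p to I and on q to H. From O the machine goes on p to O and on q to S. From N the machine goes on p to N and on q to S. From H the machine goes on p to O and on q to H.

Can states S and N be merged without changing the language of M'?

No

Every state is reachable, so we keep all 5.
P0 = {I,N,O} | {H,S}.
The partition is now stable with 2 blocks: {I,N,O} | {H,S}.
S and N end up in different blocks, so they are distinguishable. For instance, the string 'ε' is accepted from only N.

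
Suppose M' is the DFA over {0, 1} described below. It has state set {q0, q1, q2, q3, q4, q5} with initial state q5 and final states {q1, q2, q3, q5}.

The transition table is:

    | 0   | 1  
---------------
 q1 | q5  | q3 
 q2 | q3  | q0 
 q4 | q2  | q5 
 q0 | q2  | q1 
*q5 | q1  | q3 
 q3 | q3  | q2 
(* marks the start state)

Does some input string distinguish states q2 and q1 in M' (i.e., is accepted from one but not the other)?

States {q4} cannot be reached from the start state, so discard them.
P0 = {q1,q2,q3,q5} | {q0}.
On input 1, block {q1,q2,q3,q5} splits into {q1,q3,q5} and {q2}.
Refine {q1,q3,q5} on symbol 1: members go to different blocks, giving {q1,q5} and {q3}.
No further refinement is possible. Final partition (4 blocks): {q1,q5} | {q0} | {q2} | {q3}.
q2 and q1 end up in different blocks, so they are distinguishable. For instance, the string '1' is accepted from only q1.

Yes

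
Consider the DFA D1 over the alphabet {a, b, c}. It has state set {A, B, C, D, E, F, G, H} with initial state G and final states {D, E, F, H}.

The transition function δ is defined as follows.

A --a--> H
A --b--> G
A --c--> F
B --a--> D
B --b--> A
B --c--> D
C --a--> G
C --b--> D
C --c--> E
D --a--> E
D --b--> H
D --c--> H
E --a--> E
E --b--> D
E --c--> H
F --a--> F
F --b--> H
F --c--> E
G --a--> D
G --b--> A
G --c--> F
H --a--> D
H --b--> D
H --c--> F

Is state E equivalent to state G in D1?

Reachable states from the start: {A,D,E,F,G,H}. Unreachable: {B,C} — drop them.
P0 = {D,E,F,H} | {A,G}.
No further refinement is possible. Final partition (2 blocks): {D,E,F,H} | {A,G}.
E and G end up in different blocks, so they are distinguishable. For instance, the string 'ε' is accepted from only E.

No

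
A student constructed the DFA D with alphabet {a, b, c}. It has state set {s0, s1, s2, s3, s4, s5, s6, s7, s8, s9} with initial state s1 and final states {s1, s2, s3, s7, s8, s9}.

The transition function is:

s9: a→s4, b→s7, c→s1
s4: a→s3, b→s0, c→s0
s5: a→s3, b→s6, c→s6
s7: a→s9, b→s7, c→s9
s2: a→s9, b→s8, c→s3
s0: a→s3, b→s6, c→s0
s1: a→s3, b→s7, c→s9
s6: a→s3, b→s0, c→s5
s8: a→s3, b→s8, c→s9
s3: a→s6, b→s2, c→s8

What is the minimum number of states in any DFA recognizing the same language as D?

Initial partition by acceptance: {s1,s2,s3,s7,s8,s9} | {s0,s4,s5,s6}.
On input a, block {s1,s2,s3,s7,s8,s9} splits into {s1,s2,s7,s8} and {s3,s9}.
No further refinement is possible. Final partition (3 blocks): {s1,s2,s7,s8} | {s0,s4,s5,s6} | {s3,s9}.

3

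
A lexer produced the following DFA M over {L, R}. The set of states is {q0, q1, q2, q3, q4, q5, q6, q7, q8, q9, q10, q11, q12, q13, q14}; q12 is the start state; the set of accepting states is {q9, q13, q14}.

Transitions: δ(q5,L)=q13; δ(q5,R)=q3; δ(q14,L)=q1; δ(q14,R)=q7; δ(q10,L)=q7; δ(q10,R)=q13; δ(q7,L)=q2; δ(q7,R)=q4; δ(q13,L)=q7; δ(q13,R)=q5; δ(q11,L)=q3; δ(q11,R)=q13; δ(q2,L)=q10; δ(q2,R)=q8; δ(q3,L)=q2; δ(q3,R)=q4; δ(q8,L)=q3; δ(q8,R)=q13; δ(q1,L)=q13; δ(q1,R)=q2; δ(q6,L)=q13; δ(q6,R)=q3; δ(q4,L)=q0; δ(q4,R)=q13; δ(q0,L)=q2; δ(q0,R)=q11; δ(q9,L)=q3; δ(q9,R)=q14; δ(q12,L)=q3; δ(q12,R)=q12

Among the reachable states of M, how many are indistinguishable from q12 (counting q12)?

First remove the unreachable states {q1,q6,q9,q14}; 11 states remain.
Start with accepting vs non-accepting: {q13} | {q0,q2,q3,q4,q5,q7,q8,q10,q11,q12}.
Refine {q0,q2,q3,q4,q5,q7,q8,q10,q11,q12} on symbol L: members go to different blocks, giving {q0,q2,q3,q4,q7,q8,q10,q11,q12} and {q5}.
On input R, block {q0,q2,q3,q4,q7,q8,q10,q11,q12} splits into {q0,q2,q3,q7,q12} and {q4,q8,q10,q11}.
On input L, block {q0,q2,q3,q7,q12} splits into {q0,q3,q7,q12} and {q2}.
On input L, block {q0,q3,q7,q12} splits into {q0,q3,q7} and {q12}.
No further refinement is possible. Final partition (6 blocks): {q13} | {q0,q3,q7} | {q5} | {q4,q8,q10,q11} | {q2} | {q12}.
State q12 belongs to the block {q12}, which has 1 states.

1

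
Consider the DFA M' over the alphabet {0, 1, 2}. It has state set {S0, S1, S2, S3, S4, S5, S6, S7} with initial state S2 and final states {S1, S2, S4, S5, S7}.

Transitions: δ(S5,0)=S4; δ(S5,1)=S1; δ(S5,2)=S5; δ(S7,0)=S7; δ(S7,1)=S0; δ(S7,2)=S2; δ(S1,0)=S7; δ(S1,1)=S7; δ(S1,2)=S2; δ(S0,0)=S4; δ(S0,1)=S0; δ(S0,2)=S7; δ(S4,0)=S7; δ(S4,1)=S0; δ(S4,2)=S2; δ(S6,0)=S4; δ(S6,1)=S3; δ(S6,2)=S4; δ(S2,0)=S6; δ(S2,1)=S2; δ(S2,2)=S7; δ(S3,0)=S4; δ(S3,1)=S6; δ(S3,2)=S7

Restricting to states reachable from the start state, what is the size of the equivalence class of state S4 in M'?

First remove the unreachable states {S1,S5}; 6 states remain.
P0 = {S2,S4,S7} | {S0,S3,S6}.
Split {S2,S4,S7} by δ(·,0) → {S4,S7} and {S2}.
The partition is now stable with 3 blocks: {S4,S7} | {S0,S3,S6} | {S2}.
The equivalence class containing S4 is {S4,S7}, of size 2.

2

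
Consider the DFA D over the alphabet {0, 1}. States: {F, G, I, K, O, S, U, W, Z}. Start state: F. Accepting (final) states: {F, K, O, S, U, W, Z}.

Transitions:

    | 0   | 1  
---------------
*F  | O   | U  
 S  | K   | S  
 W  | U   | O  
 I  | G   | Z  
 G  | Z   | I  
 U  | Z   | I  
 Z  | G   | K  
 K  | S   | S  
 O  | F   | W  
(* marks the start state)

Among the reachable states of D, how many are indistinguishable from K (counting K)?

P0 = {F,K,O,S,U,W,Z} | {G,I}.
Split {F,K,O,S,U,W,Z} by δ(·,0) → {F,K,O,S,U,W} and {Z}.
On input 0, block {F,K,O,S,U,W} splits into {F,K,O,S,W} and {U}.
Split {F,K,O,S,W} by δ(·,0) → {F,K,O,S} and {W}.
Split {F,K,O,S} by δ(·,1) → {K,S} and {F} and {O}.
On input 0, block {G,I} splits into {G} and {I}.
No further refinement is possible. Final partition (8 blocks): {K,S} | {G} | {Z} | {U} | {W} | {F} | {O} | {I}.
The equivalence class containing K is {K,S}, of size 2.

2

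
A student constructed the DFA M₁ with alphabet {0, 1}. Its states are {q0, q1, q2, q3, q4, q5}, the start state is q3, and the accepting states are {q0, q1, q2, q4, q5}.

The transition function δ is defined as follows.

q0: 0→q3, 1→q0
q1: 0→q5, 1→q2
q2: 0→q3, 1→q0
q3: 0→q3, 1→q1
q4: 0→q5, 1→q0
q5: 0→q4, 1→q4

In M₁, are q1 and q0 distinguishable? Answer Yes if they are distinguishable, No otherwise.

Yes

P0 = {q0,q1,q2,q4,q5} | {q3}.
Split {q0,q1,q2,q4,q5} by δ(·,0) → {q1,q4,q5} and {q0,q2}.
Split {q1,q4,q5} by δ(·,1) → {q1,q4} and {q5}.
No further refinement is possible. Final partition (4 blocks): {q1,q4} | {q3} | {q0,q2} | {q5}.
q1 and q0 end up in different blocks, so they are distinguishable. For instance, the string '0' is accepted from only q1.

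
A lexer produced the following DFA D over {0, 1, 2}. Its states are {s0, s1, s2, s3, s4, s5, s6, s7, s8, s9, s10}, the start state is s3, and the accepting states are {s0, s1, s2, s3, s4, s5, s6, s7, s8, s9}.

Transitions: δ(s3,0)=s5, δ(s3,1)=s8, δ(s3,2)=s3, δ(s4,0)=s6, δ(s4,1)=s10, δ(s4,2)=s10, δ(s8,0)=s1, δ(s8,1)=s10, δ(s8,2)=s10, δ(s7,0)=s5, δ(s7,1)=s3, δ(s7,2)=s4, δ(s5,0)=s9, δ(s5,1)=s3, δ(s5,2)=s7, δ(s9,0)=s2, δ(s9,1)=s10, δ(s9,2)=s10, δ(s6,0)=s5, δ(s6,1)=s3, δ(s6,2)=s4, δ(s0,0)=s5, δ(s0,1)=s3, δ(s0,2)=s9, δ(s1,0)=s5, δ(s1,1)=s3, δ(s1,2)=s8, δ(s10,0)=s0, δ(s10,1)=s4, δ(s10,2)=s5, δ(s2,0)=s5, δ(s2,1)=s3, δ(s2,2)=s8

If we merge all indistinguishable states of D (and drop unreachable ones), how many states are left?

Initial partition by acceptance: {s0,s1,s2,s3,s4,s5,s6,s7,s8,s9} | {s10}.
Refine {s0,s1,s2,s3,s4,s5,s6,s7,s8,s9} on symbol 1: members go to different blocks, giving {s0,s1,s2,s3,s5,s6,s7} and {s4,s8,s9}.
Refine {s0,s1,s2,s3,s5,s6,s7} on symbol 0: members go to different blocks, giving {s0,s1,s2,s3,s6,s7} and {s5}.
Split {s0,s1,s2,s3,s6,s7} by δ(·,1) → {s0,s1,s2,s6,s7} and {s3}.
No further refinement is possible. Final partition (5 blocks): {s0,s1,s2,s6,s7} | {s10} | {s4,s8,s9} | {s5} | {s3}.

5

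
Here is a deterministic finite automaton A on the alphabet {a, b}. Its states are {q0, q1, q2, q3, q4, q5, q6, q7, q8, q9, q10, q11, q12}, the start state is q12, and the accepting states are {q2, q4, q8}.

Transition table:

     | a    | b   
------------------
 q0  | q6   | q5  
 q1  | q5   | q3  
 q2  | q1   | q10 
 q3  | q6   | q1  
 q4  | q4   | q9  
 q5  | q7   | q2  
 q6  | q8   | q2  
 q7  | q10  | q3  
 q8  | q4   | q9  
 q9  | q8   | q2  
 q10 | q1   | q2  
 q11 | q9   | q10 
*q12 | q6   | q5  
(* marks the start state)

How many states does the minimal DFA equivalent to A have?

First remove the unreachable states {q0,q11}; 11 states remain.
Initial partition by acceptance: {q2,q4,q8} | {q1,q3,q5,q6,q7,q9,q10,q12}.
Split {q2,q4,q8} by δ(·,a) → {q4,q8} and {q2}.
On input a, block {q1,q3,q5,q6,q7,q9,q10,q12} splits into {q1,q3,q5,q7,q10,q12} and {q6,q9}.
Refine {q1,q3,q5,q7,q10,q12} on symbol a: members go to different blocks, giving {q1,q5,q7,q10} and {q3,q12}.
Refine {q1,q5,q7,q10} on symbol b: members go to different blocks, giving {q1,q7} and {q5,q10}.
Split {q3,q12} by δ(·,b) → {q3} and {q12}.
Stable partition: {q4,q8} | {q1,q7} | {q2} | {q6,q9} | {q3} | {q5,q10} | {q12} — 7 equivalence classes.

7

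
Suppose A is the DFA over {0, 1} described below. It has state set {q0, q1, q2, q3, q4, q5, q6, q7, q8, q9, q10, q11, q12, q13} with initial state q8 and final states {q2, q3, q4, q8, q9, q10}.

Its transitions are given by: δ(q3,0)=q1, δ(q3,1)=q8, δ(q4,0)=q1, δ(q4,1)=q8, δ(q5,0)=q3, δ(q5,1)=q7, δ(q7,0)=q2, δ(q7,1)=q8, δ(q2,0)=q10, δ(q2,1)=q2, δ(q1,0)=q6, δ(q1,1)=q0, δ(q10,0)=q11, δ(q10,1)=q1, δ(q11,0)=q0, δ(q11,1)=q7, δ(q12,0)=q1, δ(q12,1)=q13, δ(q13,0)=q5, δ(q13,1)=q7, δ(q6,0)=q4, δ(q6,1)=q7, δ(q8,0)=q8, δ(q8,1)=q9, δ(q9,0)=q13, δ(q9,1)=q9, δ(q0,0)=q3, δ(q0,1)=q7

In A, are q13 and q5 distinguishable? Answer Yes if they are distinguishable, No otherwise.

Yes

First remove the unreachable states {q12}; 13 states remain.
Initial partition by acceptance: {q2,q3,q4,q8,q9,q10} | {q0,q1,q5,q6,q7,q11,q13}.
Split {q2,q3,q4,q8,q9,q10} by δ(·,0) → {q3,q4,q9,q10} and {q2,q8}.
Refine {q3,q4,q9,q10} on symbol 1: members go to different blocks, giving {q3,q4} and {q9} and {q10}.
On input 0, block {q0,q1,q5,q6,q7,q11,q13} splits into {q0,q5,q6} and {q1,q11,q13} and {q7}.
Split {q2,q8} by δ(·,0) → {q2} and {q8}.
Split {q1,q11,q13} by δ(·,1) → {q11,q13} and {q1}.
No further refinement is possible. Final partition (9 blocks): {q3,q4} | {q0,q5,q6} | {q2} | {q9} | {q10} | {q11,q13} | {q7} | {q8} | {q1}.
q13 and q5 end up in different blocks, so they are distinguishable. For instance, the string '0' is accepted from only q5.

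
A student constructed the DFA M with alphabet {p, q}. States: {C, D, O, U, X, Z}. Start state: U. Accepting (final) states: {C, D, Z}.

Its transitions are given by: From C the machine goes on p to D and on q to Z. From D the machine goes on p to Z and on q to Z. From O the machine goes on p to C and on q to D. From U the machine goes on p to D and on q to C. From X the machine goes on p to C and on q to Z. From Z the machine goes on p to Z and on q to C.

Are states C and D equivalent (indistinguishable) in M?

Reachable states from the start: {C,D,U,Z}. Unreachable: {O,X} — drop them.
Start with accepting vs non-accepting: {C,D,Z} | {U}.
The partition is now stable with 2 blocks: {C,D,Z} | {U}.
C and D lie in the same block of the stable partition, so they are equivalent — no string distinguishes them.

Yes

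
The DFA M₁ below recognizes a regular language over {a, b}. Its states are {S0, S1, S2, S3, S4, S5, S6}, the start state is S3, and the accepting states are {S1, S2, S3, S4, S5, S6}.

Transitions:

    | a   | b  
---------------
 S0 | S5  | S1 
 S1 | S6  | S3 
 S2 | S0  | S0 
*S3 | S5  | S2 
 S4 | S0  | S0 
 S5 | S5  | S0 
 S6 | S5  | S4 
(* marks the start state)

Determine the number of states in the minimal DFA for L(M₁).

5

P0 = {S1,S2,S3,S4,S5,S6} | {S0}.
On input a, block {S1,S2,S3,S4,S5,S6} splits into {S1,S3,S5,S6} and {S2,S4}.
Split {S1,S3,S5,S6} by δ(·,b) → {S3,S6} and {S1} and {S5}.
Stable partition: {S3,S6} | {S0} | {S2,S4} | {S1} | {S5} — 5 equivalence classes.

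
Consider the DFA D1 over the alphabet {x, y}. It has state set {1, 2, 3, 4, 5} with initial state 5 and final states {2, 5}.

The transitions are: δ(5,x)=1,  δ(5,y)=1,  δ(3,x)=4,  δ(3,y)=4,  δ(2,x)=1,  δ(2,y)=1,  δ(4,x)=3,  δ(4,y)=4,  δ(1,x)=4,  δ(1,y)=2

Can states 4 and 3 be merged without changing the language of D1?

Yes

Every state is reachable, so we keep all 5.
P0 = {2,5} | {1,3,4}.
Refine {1,3,4} on symbol y: members go to different blocks, giving {3,4} and {1}.
No further refinement is possible. Final partition (3 blocks): {2,5} | {3,4} | {1}.
4 and 3 lie in the same block of the stable partition, so they are equivalent — no string distinguishes them.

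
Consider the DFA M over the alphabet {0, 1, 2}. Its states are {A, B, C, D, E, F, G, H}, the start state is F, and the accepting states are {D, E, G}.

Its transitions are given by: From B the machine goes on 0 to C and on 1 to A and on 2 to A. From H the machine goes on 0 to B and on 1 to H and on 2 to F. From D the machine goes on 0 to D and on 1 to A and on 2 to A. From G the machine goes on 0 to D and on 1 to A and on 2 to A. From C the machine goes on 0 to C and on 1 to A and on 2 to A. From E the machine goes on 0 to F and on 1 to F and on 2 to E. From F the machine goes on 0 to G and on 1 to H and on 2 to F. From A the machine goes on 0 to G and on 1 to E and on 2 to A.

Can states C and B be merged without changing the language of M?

Yes

Initial partition by acceptance: {D,E,G} | {A,B,C,F,H}.
Refine {D,E,G} on symbol 0: members go to different blocks, giving {D,G} and {E}.
Refine {A,B,C,F,H} on symbol 0: members go to different blocks, giving {B,C,H} and {A,F}.
Split {B,C,H} by δ(·,1) → {B,C} and {H}.
On input 1, block {A,F} splits into {A} and {F}.
No further refinement is possible. Final partition (6 blocks): {D,G} | {B,C} | {E} | {A} | {H} | {F}.
C and B lie in the same block of the stable partition, so they are equivalent — no string distinguishes them.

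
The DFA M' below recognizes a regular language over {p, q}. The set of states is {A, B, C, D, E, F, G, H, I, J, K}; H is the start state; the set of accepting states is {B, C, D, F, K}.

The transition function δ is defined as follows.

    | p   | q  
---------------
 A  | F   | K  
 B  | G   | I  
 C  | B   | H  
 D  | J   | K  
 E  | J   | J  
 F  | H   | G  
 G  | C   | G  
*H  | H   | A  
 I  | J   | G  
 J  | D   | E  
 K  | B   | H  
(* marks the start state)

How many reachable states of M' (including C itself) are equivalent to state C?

2

P0 = {B,C,D,F,K} | {A,E,G,H,I,J}.
Refine {B,C,D,F,K} on symbol p: members go to different blocks, giving {B,D,F} and {C,K}.
On input q, block {B,D,F} splits into {B,F} and {D}.
On input p, block {A,E,G,H,I,J} splits into {E,H,I} and {A} and {G} and {J}.
Split {B,F} by δ(·,p) → {B} and {F}.
Split {E,H,I} by δ(·,p) → {E,I} and {H}.
Refine {E,I} on symbol q: members go to different blocks, giving {E} and {I}.
Stable partition: {B} | {E} | {C,K} | {D} | {A} | {G} | {J} | {F} | {H} | {I} — 10 equivalence classes.
State C belongs to the block {C,K}, which has 2 states.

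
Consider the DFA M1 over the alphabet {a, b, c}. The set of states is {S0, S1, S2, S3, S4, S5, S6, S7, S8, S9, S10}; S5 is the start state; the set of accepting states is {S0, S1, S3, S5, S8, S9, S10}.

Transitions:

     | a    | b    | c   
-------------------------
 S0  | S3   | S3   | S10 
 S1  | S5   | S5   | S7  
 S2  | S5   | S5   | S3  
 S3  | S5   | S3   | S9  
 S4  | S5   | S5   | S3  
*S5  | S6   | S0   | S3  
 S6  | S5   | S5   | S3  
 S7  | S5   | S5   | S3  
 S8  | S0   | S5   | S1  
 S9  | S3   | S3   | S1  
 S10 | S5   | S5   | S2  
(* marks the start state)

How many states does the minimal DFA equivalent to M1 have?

Reachable states from the start: {S0,S1,S2,S3,S5,S6,S7,S9,S10}. Unreachable: {S4,S8} — drop them.
P0 = {S0,S1,S3,S5,S9,S10} | {S2,S6,S7}.
On input a, block {S0,S1,S3,S5,S9,S10} splits into {S0,S1,S3,S9,S10} and {S5}.
Split {S0,S1,S3,S9,S10} by δ(·,a) → {S1,S3,S10} and {S0,S9}.
Split {S1,S3,S10} by δ(·,b) → {S1,S10} and {S3}.
Stable partition: {S1,S10} | {S2,S6,S7} | {S5} | {S0,S9} | {S3} — 5 equivalence classes.

5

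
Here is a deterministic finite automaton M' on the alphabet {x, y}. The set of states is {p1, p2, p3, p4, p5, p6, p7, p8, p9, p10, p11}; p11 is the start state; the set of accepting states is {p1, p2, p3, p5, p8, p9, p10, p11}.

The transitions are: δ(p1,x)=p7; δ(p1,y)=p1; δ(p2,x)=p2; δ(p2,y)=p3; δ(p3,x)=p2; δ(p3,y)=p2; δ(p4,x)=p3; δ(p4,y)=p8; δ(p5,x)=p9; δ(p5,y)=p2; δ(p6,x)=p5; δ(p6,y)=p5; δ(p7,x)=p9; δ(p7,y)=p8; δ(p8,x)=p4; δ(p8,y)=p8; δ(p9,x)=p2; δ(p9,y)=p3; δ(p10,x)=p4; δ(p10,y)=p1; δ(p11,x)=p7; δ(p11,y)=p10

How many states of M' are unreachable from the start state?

Starting at p11 and following transitions, the reachable set is {p1, p2, p3, p4, p7, p8, p9, p10, p11}. That leaves p5, p6 unreachable — 2 in total.

2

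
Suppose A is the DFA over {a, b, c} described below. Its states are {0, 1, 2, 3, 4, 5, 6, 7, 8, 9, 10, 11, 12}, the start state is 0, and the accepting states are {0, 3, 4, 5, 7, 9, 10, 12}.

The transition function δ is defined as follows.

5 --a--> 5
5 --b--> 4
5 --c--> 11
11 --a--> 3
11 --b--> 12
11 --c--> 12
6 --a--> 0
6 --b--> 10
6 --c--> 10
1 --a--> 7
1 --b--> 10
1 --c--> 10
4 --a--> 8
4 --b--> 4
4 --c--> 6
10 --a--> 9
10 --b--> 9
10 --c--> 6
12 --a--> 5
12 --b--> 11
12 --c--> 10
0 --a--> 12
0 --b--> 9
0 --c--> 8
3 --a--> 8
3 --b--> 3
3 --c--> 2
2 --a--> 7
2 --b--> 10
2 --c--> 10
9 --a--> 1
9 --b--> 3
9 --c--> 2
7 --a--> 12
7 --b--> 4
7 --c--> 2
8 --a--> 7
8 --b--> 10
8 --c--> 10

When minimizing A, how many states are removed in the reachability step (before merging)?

0

A breadth-first search from the start state visits every state.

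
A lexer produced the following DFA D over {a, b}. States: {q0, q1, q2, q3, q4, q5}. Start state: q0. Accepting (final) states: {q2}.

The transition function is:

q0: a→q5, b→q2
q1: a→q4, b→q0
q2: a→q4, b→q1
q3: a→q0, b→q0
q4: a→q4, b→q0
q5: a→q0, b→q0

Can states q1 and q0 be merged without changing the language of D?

Reachable states from the start: {q0,q1,q2,q4,q5}. Unreachable: {q3} — drop them.
Initial partition by acceptance: {q2} | {q0,q1,q4,q5}.
Refine {q0,q1,q4,q5} on symbol b: members go to different blocks, giving {q1,q4,q5} and {q0}.
On input a, block {q1,q4,q5} splits into {q1,q4} and {q5}.
No further refinement is possible. Final partition (4 blocks): {q2} | {q1,q4} | {q0} | {q5}.
q1 and q0 end up in different blocks, so they are distinguishable. For instance, the string 'b' is accepted from only q0.

No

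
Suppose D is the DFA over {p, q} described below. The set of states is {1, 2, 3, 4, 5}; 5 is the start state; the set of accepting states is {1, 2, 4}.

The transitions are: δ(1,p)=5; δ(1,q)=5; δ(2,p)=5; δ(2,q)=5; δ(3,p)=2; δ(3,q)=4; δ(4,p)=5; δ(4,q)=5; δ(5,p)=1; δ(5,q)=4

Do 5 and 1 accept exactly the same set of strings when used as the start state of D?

No

States {2,3} cannot be reached from the start state, so discard them.
Start with accepting vs non-accepting: {1,4} | {5}.
Stable partition: {1,4} | {5} — 2 equivalence classes.
5 and 1 end up in different blocks, so they are distinguishable. For instance, the string 'ε' is accepted from only 1.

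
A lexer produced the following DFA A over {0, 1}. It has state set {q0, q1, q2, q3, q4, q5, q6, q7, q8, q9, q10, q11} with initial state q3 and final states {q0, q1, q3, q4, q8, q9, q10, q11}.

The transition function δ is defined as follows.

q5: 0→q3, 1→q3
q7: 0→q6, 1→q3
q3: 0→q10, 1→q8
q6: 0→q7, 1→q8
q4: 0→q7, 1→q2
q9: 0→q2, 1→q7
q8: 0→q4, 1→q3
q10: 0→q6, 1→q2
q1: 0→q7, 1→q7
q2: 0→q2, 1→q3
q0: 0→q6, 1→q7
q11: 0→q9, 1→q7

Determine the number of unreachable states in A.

5

BFS from q3 reaches {q2, q3, q4, q6, q7, q8, q10}; the 5 state(s) q0, q1, q5, q9, q11 are never visited.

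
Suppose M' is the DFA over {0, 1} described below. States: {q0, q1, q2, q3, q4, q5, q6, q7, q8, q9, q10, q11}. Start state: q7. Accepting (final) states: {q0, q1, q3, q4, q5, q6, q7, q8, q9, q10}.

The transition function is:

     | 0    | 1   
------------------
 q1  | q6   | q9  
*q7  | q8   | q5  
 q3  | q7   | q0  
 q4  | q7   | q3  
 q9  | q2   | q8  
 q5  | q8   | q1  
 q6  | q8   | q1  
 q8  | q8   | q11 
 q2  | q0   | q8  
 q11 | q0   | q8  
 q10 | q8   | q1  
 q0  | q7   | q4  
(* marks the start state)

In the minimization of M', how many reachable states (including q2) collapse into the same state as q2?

2

States {q10} cannot be reached from the start state, so discard them.
P0 = {q0,q1,q3,q4,q5,q6,q7,q8,q9} | {q2,q11}.
On input 0, block {q0,q1,q3,q4,q5,q6,q7,q8,q9} splits into {q0,q1,q3,q4,q5,q6,q7,q8} and {q9}.
Split {q0,q1,q3,q4,q5,q6,q7,q8} by δ(·,1) → {q0,q3,q4,q5,q6,q7} and {q1} and {q8}.
On input 0, block {q0,q3,q4,q5,q6,q7} splits into {q0,q3,q4} and {q5,q6,q7}.
On input 1, block {q5,q6,q7} splits into {q5,q6} and {q7}.
The partition is now stable with 7 blocks: {q0,q3,q4} | {q2,q11} | {q9} | {q1} | {q8} | {q5,q6} | {q7}.
State q2 belongs to the block {q2,q11}, which has 2 states.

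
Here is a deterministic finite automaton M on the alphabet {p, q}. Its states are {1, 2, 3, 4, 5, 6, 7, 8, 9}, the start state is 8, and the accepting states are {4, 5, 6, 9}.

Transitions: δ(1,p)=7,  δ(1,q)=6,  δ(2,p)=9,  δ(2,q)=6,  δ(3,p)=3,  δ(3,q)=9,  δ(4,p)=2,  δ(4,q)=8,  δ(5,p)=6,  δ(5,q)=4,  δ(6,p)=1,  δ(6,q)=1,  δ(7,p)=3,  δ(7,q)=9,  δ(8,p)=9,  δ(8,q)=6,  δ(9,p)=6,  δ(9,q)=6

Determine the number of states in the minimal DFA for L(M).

First remove the unreachable states {2,4,5}; 6 states remain.
P0 = {6,9} | {1,3,7,8}.
Refine {6,9} on symbol p: members go to different blocks, giving {6} and {9}.
On input p, block {1,3,7,8} splits into {1,3,7} and {8}.
Split {1,3,7} by δ(·,q) → {3,7} and {1}.
No further refinement is possible. Final partition (5 blocks): {6} | {3,7} | {9} | {8} | {1}.

5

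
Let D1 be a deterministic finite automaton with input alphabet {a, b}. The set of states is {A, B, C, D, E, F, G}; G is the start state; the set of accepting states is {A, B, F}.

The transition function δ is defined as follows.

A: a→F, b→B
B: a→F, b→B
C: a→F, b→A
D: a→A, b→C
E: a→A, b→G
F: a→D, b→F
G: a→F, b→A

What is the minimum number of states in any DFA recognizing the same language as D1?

4

States {E} cannot be reached from the start state, so discard them.
Start with accepting vs non-accepting: {A,B,F} | {C,D,G}.
Split {A,B,F} by δ(·,a) → {A,B} and {F}.
Split {C,D,G} by δ(·,a) → {C,G} and {D}.
No further refinement is possible. Final partition (4 blocks): {A,B} | {C,G} | {F} | {D}.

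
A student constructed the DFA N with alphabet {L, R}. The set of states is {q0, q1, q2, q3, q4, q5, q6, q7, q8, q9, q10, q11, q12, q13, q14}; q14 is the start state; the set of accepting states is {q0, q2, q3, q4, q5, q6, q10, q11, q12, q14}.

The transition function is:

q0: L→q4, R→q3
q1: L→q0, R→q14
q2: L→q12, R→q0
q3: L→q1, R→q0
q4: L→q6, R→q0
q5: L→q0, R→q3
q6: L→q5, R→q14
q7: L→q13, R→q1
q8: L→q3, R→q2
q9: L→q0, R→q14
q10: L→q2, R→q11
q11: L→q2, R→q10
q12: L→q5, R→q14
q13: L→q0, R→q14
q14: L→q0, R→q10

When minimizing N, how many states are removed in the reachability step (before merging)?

BFS from q14 reaches {q0, q1, q2, q3, q4, q5, q6, q10, q11, q12, q14}; the 4 state(s) q7, q8, q9, q13 are never visited.

4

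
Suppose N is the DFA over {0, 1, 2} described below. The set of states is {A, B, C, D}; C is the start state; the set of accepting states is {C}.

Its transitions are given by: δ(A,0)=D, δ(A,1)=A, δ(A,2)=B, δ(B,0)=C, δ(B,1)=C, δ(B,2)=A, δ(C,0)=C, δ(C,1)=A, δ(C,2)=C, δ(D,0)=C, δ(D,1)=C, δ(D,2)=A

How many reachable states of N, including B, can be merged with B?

All states are reachable from the start state.
Initial partition by acceptance: {C} | {A,B,D}.
On input 0, block {A,B,D} splits into {B,D} and {A}.
The partition is now stable with 3 blocks: {C} | {B,D} | {A}.
The equivalence class containing B is {B,D}, of size 2.

2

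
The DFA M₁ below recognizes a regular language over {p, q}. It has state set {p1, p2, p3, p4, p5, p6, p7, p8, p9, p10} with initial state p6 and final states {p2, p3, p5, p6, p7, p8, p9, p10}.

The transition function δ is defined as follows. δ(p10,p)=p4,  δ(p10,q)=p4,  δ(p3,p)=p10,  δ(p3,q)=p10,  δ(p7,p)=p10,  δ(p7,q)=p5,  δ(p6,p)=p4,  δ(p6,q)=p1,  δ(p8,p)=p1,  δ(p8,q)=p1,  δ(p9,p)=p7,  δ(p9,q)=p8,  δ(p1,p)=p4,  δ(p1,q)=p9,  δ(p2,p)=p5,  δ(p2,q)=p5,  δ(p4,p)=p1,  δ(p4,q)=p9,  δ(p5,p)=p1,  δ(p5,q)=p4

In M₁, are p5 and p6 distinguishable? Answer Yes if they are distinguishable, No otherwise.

No

First remove the unreachable states {p2,p3}; 8 states remain.
Initial partition by acceptance: {p5,p6,p7,p8,p9,p10} | {p1,p4}.
On input p, block {p5,p6,p7,p8,p9,p10} splits into {p5,p6,p8,p10} and {p7,p9}.
Split {p7,p9} by δ(·,p) → {p7} and {p9}.
Stable partition: {p5,p6,p8,p10} | {p1,p4} | {p7} | {p9} — 4 equivalence classes.
p5 and p6 lie in the same block of the stable partition, so they are equivalent — no string distinguishes them.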